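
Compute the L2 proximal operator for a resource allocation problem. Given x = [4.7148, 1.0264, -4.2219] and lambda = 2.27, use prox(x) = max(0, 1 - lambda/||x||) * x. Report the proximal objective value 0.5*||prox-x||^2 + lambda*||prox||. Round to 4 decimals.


Step 1: Compute ||x||.
||x|| = 6.4115
Step 2: Compute scaling factor.
scale = max(0, 1 - 2.27/6.4115) = 0.6459
Step 3: prox(x) = [3.0455, 0.663, -2.7271]
||prox(x)|| = 4.1415
Step 4: Proximal objective.
0.5*||prox-x||^2 = 2.5765
lambda*||prox|| = 9.4012
Total = 11.9776


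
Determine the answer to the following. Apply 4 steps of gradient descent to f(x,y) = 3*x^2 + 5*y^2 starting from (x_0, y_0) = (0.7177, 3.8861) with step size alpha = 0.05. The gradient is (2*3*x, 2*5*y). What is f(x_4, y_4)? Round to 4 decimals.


Gradient descent on f(x,y) = 3*x^2 + 5*y^2.
Starting point: (0.7177, 3.8861), alpha = 0.05
Step 1: grad_x = 2*3*0.7177 = 4.3062, grad_y = 2*5*3.8861 = 38.861
  x_1 = 0.7177 - 0.05*4.3062 = 0.5024
  y_1 = 3.8861 - 0.05*38.861 = 1.9431
Step 2: grad_x = 2*3*0.5024 = 3.0143, grad_y = 2*5*1.9431 = 19.4305
  x_2 = 0.5024 - 0.05*3.0143 = 0.3517
  y_2 = 1.9431 - 0.05*19.4305 = 0.9715
Step 3: grad_x = 2*3*0.3517 = 2.11, grad_y = 2*5*0.9715 = 9.7153
  x_3 = 0.3517 - 0.05*2.11 = 0.2462
  y_3 = 0.9715 - 0.05*9.7153 = 0.4858
Step 4: grad_x = 2*3*0.2462 = 1.477, grad_y = 2*5*0.4858 = 4.8576
  x_4 = 0.2462 - 0.05*1.477 = 0.1723
  y_4 = 0.4858 - 0.05*4.8576 = 0.2429
f(0.1723, 0.2429) = 3*0.1723^2 + 5*0.2429^2 = 0.384


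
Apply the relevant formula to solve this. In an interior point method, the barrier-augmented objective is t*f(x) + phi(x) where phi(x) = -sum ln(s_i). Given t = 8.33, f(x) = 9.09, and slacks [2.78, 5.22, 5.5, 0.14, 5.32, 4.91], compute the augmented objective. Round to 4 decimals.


Step 1: Compute log-barrier.
ln values: [1.0225, 1.6525, 1.7047, -1.9661, 1.6715, 1.5913]
phi = -(1.0225 + 1.6525 + 1.7047 - 1.9661 + 1.6715 + 1.5913) = -5.6763
Step 2: Compute augmented objective.
t*f(x) = 8.33*9.09 = 75.7197
Total = 75.7197 - 5.6763 = 70.0434


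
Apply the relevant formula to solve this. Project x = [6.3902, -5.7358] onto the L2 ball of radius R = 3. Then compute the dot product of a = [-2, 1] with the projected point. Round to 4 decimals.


Step 1: Compute ||x|| (intermediates to 6 decimals).
||x|| = sqrt(6.3902^2 + (-5.7358)^2) = 8.586854
Step 2: Project.
Since ||x|| > R, scale = R/||x|| = 3/8.586854 = 0.349371, proj(x) = scale * x
proj(x) = [2.232551, -2.003922]
Step 3: Dot product.
a^T * proj(x) = -2*2.232551 + 1*(-2.003922) = -6.469


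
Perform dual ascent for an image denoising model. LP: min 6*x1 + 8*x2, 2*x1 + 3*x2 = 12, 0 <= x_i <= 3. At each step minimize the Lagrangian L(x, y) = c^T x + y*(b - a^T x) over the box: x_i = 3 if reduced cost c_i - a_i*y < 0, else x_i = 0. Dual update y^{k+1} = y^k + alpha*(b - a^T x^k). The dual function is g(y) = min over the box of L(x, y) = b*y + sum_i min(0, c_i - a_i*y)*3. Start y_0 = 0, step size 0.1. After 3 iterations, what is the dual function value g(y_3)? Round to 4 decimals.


Dual ascent for LP: min 6*x1 + 8*x2, 2*x1 + 3*x2 = 12, 0 <= x_i <= 3
Step 1: y^k = 0.0, reduced costs: (6.0, 8.0)
  x^k = (0.0, 0.0), subgradient = b - a^T x = 12.0
  y^{k+1} = 0.0 + 0.1*12.0 = 1.2
Step 2: y^k = 1.2, reduced costs: (3.6, 4.4)
  x^k = (0.0, 0.0), subgradient = b - a^T x = 12.0
  y^{k+1} = 1.2 + 0.1*12.0 = 2.4
Step 3: y^k = 2.4, reduced costs: (1.2, 0.8)
  x^k = (0.0, 0.0), subgradient = b - a^T x = 12.0
  y^{k+1} = 2.4 + 0.1*12.0 = 3.6
Dual objective at y_3 = 3.6: reduced costs (-1.2, -2.8), box minimizer x = (3.0, 3.0)
g(y_3) = b*y + (c1 - a1*y)*x1 + (c2 - a2*y)*x2 = 12*3.6 + (-1.2)*3.0 + (-2.8)*3.0 = 43.2 - 3.6 - 8.4 = 31.2


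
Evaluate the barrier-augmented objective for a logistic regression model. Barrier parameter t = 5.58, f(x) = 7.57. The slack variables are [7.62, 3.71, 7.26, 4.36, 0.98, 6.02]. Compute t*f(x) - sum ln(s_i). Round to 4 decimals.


Step 1: Compute log-barrier.
ln values: [2.0308, 1.311, 1.9824, 1.4725, -0.0202, 1.7951]
phi = -(2.0308 + 1.311 + 1.9824 + 1.4725 - 0.0202 + 1.7951) = -8.5715
Step 2: Compute augmented objective.
t*f(x) = 5.58*7.57 = 42.2406
Total = 42.2406 - 8.5715 = 33.6691


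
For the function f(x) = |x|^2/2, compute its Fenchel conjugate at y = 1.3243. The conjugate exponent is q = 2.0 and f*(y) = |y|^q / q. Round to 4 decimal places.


The conjugate exponent q satisfies 1/p + 1/q = 1.
p = 2, so q = 2/(2 - 1) = 2.0
|y|^q = 1.3243^2.0 = 1.7538
f*(1.3243) = 1.7538 / 2.0 = 0.8769


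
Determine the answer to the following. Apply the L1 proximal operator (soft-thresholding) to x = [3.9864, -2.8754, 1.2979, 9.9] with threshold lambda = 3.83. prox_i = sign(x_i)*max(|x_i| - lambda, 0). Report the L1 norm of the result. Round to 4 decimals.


Soft-thresholding with lambda = 3.83:
prox(3.9864) = sign(3.9864)*max(|3.9864| - 3.83, 0) = 0.1564
prox(-2.8754) = sign(-2.8754)*max(|-2.8754| - 3.83, 0) = 0.0
prox(1.2979) = sign(1.2979)*max(|1.2979| - 3.83, 0) = 0.0
prox(9.9) = sign(9.9)*max(|9.9| - 3.83, 0) = 6.07
prox(x) = [0.1564, 0.0, 0.0, 6.07]
||prox(x)||_1 = 0.1564 + 0.0 + 0.0 + 6.07 = 6.2264


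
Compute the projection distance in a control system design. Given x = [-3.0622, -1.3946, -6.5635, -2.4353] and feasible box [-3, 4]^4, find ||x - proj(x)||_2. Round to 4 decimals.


Project each component onto [-3, 4].
clip(-3.0622) = -3.0, clip(-1.3946) = -1.3946, clip(-6.5635) = -3.0, clip(-2.4353) = -2.4353
Projection = [-3.0, -1.3946, -3.0, -2.4353]
Squared diffs: [0.0039, 0.0, 12.6985, 0.0]
Distance = sqrt(12.7024) = 3.564


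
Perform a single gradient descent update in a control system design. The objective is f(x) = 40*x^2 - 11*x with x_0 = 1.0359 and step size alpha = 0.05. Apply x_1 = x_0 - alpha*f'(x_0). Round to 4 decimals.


We compute the gradient at x_0 and apply the update.
f'(x) = 80*x - 11
f'(1.0359) = 80*1.0359 - 11 = 71.872
x_1 = 1.0359 - 0.05*71.872 = -2.5577


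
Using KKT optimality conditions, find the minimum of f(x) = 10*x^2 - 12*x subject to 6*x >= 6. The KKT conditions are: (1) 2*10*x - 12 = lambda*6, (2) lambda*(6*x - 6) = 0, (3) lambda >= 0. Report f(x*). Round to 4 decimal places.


Step 1: Try lambda = 0 (constraint inactive).
x_unc = 12/(2*10) = 0.6
Check: 6*0.6 = 3.6 < 6 -- violated!
Step 2: Constraint must be active: 6*x = 6
x* = 6/6 = 1.0
lambda = (2*10*1.0 - 12)/6 = 1.3333
Step 3: Compute optimal value.
f(x*) = 10*1.0^2 - 12*1.0 = -2.0


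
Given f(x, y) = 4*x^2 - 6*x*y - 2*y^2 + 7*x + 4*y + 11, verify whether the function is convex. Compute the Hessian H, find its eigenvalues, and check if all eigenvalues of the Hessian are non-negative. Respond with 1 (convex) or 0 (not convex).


The Hessian of f(x,y) = 4*x^2 - 6*x*y - 2*y^2 + 7*x + 4*y + 11 is:
H = [[8, -6], [-6, -4]]
Trace = 8 - 4 = 4
Determinant = 8*-4 - (-6)^2 = -68
Discriminant = (4)^2 - 4*-68 = 288.0
Eigenvalues: lambda_1 = -6.4853, lambda_2 = 10.4853
The function is not convex.

0


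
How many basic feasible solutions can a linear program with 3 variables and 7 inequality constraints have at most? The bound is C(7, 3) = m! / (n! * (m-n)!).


Each vertex corresponds to some choice of n active constraints out of m, so the number of vertices is at most C(m, n) = m! / (n!(m-n)!).
m = 7, n = 3
Numerator: 7 * 6 * 5
Denominator: 3! = 6
C(7, 3) = 35


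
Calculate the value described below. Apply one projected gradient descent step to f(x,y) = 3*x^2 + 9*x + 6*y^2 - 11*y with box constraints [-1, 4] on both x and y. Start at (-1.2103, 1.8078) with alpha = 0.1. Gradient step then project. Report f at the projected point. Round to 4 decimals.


Step 1: Compute gradient at (-1.2103, 1.8078).
grad_x = 2*3*-1.2103 + 9 = 1.7382
grad_y = 2*6*1.8078 - 11 = 10.6936
Step 2: Gradient step.
x_raw = -1.2103 - 0.1*1.7382 = -1.3841
y_raw = 1.8078 - 0.1*10.6936 = 0.7384
Step 3: Project onto [-1, 4].
x_proj = clip(-1.3841) = -1.0
y_proj = clip(0.7384) = 0.7384
Step 4: Evaluate f.
f(-1.0, 0.7384) = -10.8511


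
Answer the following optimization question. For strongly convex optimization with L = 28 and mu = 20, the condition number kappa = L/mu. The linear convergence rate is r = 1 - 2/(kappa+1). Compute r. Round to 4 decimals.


Step 1: Compute the condition number.
kappa = L/mu = 28/20 = 1.4
Step 2: Compute the convergence rate.
r = 1 - 2/(kappa + 1) = 1 - 2*mu/(L + mu) = (L - mu)/(L + mu) = 8/48 = 0.1667


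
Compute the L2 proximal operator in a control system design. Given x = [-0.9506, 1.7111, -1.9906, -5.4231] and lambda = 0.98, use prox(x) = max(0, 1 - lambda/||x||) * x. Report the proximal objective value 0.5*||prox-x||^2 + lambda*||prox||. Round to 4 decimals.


Step 1: Compute ||x||.
||x|| = 6.0995
Step 2: Compute scaling factor.
scale = max(0, 1 - 0.98/6.0995) = 0.8393
Step 3: prox(x) = [-0.7979, 1.4362, -1.6708, -4.5518]
||prox(x)|| = 5.1195
Step 4: Proximal objective.
0.5*||prox-x||^2 = 0.4802
lambda*||prox|| = 5.0171
Total = 5.4973


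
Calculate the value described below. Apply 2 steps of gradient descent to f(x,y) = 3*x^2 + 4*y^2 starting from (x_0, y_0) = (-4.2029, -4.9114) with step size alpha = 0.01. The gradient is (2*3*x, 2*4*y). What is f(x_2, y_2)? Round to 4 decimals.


Gradient descent on f(x,y) = 3*x^2 + 4*y^2.
Starting point: (-4.2029, -4.9114), alpha = 0.01
Step 1: grad_x = 2*3*-4.2029 = -25.2174, grad_y = 2*4*-4.9114 = -39.2912
  x_1 = -4.2029 - 0.01*-25.2174 = -3.9507
  y_1 = -4.9114 - 0.01*-39.2912 = -4.5185
Step 2: grad_x = 2*3*-3.9507 = -23.7044, grad_y = 2*4*-4.5185 = -36.1479
  x_2 = -3.9507 - 0.01*-23.7044 = -3.7137
  y_2 = -4.5185 - 0.01*-36.1479 = -4.157
f(-3.7137, -4.157) = 3*(-3.7137)^2 + 4*(-4.157)^2 = 110.4972


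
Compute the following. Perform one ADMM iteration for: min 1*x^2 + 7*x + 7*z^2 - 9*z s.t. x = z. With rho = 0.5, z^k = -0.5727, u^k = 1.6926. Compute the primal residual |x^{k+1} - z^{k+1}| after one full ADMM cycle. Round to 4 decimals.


ADMM iteration with rho = 0.5, z^k = -0.5727, u^k = 1.6926
Step 1: x-update.
Minimize 1*x^2 + 7*x + (0.5/2)*(x + 0.5727 + 1.6926)^2
FOC: (2*1 + 0.5)*x = -7 + 0.5*(-0.5727 - 1.6926)
x^{k+1} = -3.2531
Step 2: z-update.
Minimize 7*z^2 - 9*z + (0.5/2)*(-3.2531 - z + 1.6926)^2
FOC: (2*7 + 0.5)*z = 9 + 0.5*(-3.2531 + 1.6926)
z^{k+1} = 0.5669
Step 3: u-update.
u^{k+1} = 1.6926 - 3.2531 - 0.5669 = -2.1273
Step 4: Primal residual = |-3.2531 - 0.5669| = 3.8199


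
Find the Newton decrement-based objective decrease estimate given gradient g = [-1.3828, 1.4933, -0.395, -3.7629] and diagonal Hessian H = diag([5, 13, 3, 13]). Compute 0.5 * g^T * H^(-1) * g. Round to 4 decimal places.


Step 1: H is diagonal, so H^(-1) * g = [-0.2766, 0.1149, -0.1317, -0.2895].
Step 2: g^T H^(-1) g = sum_i g_i^2 / H_ii
  = (-1.3828)^2/5 + (1.4933)^2/13 + (-0.395)^2/3 + (-3.7629)^2/13
  = 0.3824 + 0.1715 + 0.052 + 1.0892 = 1.6952
Step 3: Objective decrease = 0.5 * g^T H^(-1) g = 0.8476


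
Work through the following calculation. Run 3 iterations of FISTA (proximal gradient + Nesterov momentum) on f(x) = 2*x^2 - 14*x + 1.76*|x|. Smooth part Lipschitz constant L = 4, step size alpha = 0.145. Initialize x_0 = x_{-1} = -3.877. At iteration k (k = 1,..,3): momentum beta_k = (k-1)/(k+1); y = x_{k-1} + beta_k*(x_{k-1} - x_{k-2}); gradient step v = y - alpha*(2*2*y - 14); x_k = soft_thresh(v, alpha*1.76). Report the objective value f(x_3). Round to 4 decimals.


FISTA on f(x) = 2*x^2 - 14*x + 1.76*|x|
L = 4, alpha = 0.145
Iteration 1: beta = 0.0, y = -3.877 + 0.0*(-3.877 + 3.877) = -3.877
  grad(y) = -29.508, v = y - alpha*grad = 0.4017
  prox(v) = soft_thresh(0.4017, 0.2552) = 0.1465
Iteration 2: beta = 0.3333, y = 0.1465 + 0.3333*(0.1465 + 3.877) = 1.4876
  grad(y) = -8.0495, v = y - alpha*grad = 2.6548
  prox(v) = soft_thresh(2.6548, 0.2552) = 2.3996
Iteration 3: beta = 0.5, y = 2.3996 + 0.5*(2.3996 - 0.1465) = 3.5262
  grad(y) = 0.1047, v = y - alpha*grad = 3.511
  prox(v) = soft_thresh(3.511, 0.2552) = 3.2558
f(x_3) = 2*3.2558^2 - 14*3.2558 + 1.76*|3.2558| = -18.6505


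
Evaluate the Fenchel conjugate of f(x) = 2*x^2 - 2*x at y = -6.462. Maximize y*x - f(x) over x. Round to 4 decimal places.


f*(y) = sup_x {y*x - a*x^2 - b*x} = sup_x {(y-b)*x - a*x^2}
FOC: (y - b) - 2a*x = 0 => x* = (y - b)/(2a)
x* = (-6.462 + 2)/(2*2) = -1.1155
f*(-6.462) = (y-b)^2/(4a) = (-6.462 + 2)^2/(4*2)
= 19.9094/8 = 2.4887


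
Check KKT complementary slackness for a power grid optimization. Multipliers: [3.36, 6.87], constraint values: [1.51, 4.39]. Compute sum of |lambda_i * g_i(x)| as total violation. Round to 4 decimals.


KKT complementary slackness check:
lambda_1 * g_1 = 3.36 * 1.51 = 5.0736
lambda_2 * g_2 = 6.87 * 4.39 = 30.1593
Total violation = 5.0736 + 30.1593 = 35.2329


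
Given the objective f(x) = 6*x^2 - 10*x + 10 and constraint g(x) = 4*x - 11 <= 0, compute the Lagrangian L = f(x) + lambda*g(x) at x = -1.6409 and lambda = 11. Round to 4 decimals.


Step 1: Evaluate f(x).
f(-1.6409) = 6*(-1.6409)^2 - 10*(-1.6409) + 10 = 42.5643
Step 2: Evaluate g(x).
g(-1.6409) = 4*-1.6409 - 11 = -17.5636
Step 3: Compute Lagrangian.
L = 42.5643 + 11*-17.5636 = -150.6353


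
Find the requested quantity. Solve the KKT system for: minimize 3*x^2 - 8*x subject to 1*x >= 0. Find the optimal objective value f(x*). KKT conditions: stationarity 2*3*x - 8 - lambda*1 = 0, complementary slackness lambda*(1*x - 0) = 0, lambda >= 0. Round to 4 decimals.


Step 1: Try lambda = 0 (constraint inactive).
Stationarity: 2*3*x - 8 = 0
x* = 8/(2*3) = 4/3 = 1.3333 (rounded; the exact value 4/3 is used below)
Check constraint: 1*1.3333 = 1.3333 >= 0 -- satisfied.
Step 2: Compute optimal value.
f(x*) = 3*(4/3)^2 - 8*(4/3) = -5.3333


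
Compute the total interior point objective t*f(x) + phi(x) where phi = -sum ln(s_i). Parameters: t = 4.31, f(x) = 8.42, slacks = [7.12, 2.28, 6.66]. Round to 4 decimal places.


Step 1: Compute log-barrier.
ln values: [1.9629, 0.8242, 1.8961]
phi = -(1.9629 + 0.8242 + 1.8961) = -4.6832
Step 2: Compute augmented objective.
t*f(x) = 4.31*8.42 = 36.2902
Total = 36.2902 - 4.6832 = 31.607


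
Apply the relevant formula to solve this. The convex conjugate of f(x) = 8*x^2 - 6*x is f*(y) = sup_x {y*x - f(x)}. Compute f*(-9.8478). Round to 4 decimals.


f*(y) = sup_x {y*x - a*x^2 - b*x} = sup_x {(y-b)*x - a*x^2}
FOC: (y - b) - 2a*x = 0 => x* = (y - b)/(2a)
x* = (-9.8478 + 6)/(2*8) = -0.2405
f*(-9.8478) = (y-b)^2/(4a) = (-9.8478 + 6)^2/(4*8)
= 14.8056/32 = 0.4627


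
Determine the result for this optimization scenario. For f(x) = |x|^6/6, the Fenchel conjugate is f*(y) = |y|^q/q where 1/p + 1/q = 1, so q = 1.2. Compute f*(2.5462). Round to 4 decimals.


The conjugate exponent q satisfies 1/p + 1/q = 1.
p = 6, so q = 6/(6 - 1) = 1.2
|y|^q = 2.5462^1.2 = 3.0695
f*(2.5462) = 3.0695 / 1.2 = 2.5579


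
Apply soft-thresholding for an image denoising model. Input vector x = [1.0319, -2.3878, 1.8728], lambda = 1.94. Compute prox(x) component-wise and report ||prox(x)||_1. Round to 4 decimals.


Soft-thresholding with lambda = 1.94:
prox(1.0319) = sign(1.0319)*max(|1.0319| - 1.94, 0) = 0.0
prox(-2.3878) = sign(-2.3878)*max(|-2.3878| - 1.94, 0) = -0.4478
prox(1.8728) = sign(1.8728)*max(|1.8728| - 1.94, 0) = 0.0
prox(x) = [0.0, -0.4478, 0.0]
||prox(x)||_1 = 0.0 + 0.4478 + 0.0 = 0.4478


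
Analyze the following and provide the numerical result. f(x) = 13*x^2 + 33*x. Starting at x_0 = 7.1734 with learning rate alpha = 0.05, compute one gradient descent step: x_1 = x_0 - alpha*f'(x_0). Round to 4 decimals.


We compute the gradient at x_0 and apply the update.
f'(x) = 26*x + 33
f'(7.1734) = 26*7.1734 + 33 = 219.5084
x_1 = 7.1734 - 0.05*219.5084 = -3.802


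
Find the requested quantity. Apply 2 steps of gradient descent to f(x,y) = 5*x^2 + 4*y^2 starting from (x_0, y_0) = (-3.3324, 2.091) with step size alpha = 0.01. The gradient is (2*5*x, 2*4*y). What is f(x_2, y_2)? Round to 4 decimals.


Gradient descent on f(x,y) = 5*x^2 + 4*y^2.
Starting point: (-3.3324, 2.091), alpha = 0.01
Step 1: grad_x = 2*5*-3.3324 = -33.324, grad_y = 2*4*2.091 = 16.728
  x_1 = -3.3324 - 0.01*-33.324 = -2.9992
  y_1 = 2.091 - 0.01*16.728 = 1.9237
Step 2: grad_x = 2*5*-2.9992 = -29.9916, grad_y = 2*4*1.9237 = 15.3898
  x_2 = -2.9992 - 0.01*-29.9916 = -2.6992
  y_2 = 1.9237 - 0.01*15.3898 = 1.7698
f(-2.6992, 1.7698) = 5*(-2.6992)^2 + 4*1.7698^2 = 48.9587


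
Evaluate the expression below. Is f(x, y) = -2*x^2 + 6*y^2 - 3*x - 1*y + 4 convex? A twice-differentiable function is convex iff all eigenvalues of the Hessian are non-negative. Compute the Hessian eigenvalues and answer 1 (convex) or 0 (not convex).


The Hessian of f(x,y) = -2*x^2 + 6*y^2 - 3*x - 1*y + 4 is:
H = [[-4, 0], [0, 12]]
Trace = -4 + 12 = 8
Determinant = -4*12 - (0)^2 = -48
Discriminant = (8)^2 - 4*-48 = 256.0
Eigenvalues: lambda_1 = -4.0, lambda_2 = 12.0
The function is not convex.

0


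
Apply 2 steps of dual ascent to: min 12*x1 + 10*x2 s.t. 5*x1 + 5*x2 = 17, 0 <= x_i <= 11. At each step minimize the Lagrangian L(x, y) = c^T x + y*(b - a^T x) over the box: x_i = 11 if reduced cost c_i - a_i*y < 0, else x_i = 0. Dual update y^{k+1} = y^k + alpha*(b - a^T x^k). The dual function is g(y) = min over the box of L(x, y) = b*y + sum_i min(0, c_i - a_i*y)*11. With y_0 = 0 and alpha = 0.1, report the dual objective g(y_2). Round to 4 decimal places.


Dual ascent for LP: min 12*x1 + 10*x2, 5*x1 + 5*x2 = 17, 0 <= x_i <= 11
Step 1: y^k = 0.0, reduced costs: (12.0, 10.0)
  x^k = (0.0, 0.0), subgradient = b - a^T x = 17.0
  y^{k+1} = 0.0 + 0.1*17.0 = 1.7
Step 2: y^k = 1.7, reduced costs: (3.5, 1.5)
  x^k = (0.0, 0.0), subgradient = b - a^T x = 17.0
  y^{k+1} = 1.7 + 0.1*17.0 = 3.4
Dual objective at y_2 = 3.4: reduced costs (-5.0, -7.0), box minimizer x = (11.0, 11.0)
g(y_2) = b*y + (c1 - a1*y)*x1 + (c2 - a2*y)*x2 = 17*3.4 + (-5.0)*11.0 + (-7.0)*11.0 = 57.8 - 55.0 - 77.0 = -74.2


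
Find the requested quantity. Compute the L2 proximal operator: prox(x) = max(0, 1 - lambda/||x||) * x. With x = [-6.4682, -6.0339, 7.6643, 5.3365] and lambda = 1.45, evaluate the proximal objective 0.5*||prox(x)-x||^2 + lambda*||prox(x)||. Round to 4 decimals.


Step 1: Compute ||x||.
||x|| = 12.8633
Step 2: Compute scaling factor.
scale = max(0, 1 - 1.45/12.8633) = 0.8873
Step 3: prox(x) = [-5.7391, -5.3537, 6.8004, 4.735]
||prox(x)|| = 11.4133
Step 4: Proximal objective.
0.5*||prox-x||^2 = 1.0513
lambda*||prox|| = 16.5493
Total = 17.6006


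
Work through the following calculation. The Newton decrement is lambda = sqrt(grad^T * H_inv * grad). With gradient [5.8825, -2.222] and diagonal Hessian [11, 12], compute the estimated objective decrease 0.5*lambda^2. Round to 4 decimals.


Step 1: H is diagonal, so H^(-1) * g = [0.5348, -0.1852].
Step 2: g^T H^(-1) g = sum_i g_i^2 / H_ii
  = (5.8825)^2/11 + (-2.222)^2/12
  = 3.1458 + 0.4114 = 3.5572
Step 3: Objective decrease = 0.5 * g^T H^(-1) g = 1.7786


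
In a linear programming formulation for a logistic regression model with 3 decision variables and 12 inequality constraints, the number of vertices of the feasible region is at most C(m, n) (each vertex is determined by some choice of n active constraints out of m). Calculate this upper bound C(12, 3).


Each vertex corresponds to some choice of n active constraints out of m, so the number of vertices is at most C(m, n) = m! / (n!(m-n)!).
m = 12, n = 3
Numerator: 12 * 11 * 10
Denominator: 3! = 6
C(12, 3) = 220


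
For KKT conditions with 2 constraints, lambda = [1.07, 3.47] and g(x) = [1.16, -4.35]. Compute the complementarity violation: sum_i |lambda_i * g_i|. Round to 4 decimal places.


KKT complementary slackness check:
lambda_1 * g_1 = 1.07 * 1.16 = 1.2412
lambda_2 * g_2 = 3.47 * -4.35 = -15.0945
Total violation = 1.2412 + 15.0945 = 16.3357


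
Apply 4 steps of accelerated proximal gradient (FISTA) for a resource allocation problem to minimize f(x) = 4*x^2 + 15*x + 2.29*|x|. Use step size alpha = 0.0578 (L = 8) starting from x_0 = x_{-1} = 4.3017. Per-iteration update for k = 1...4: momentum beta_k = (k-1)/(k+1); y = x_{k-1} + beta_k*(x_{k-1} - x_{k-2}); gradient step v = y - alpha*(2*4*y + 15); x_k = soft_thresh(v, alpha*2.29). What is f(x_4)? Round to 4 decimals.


FISTA on f(x) = 4*x^2 + 15*x + 2.29*|x|
L = 8, alpha = 0.0578
Iteration 1: beta = 0.0, y = 4.3017 + 0.0*(4.3017 - 4.3017) = 4.3017
  grad(y) = 49.4136, v = y - alpha*grad = 1.4456
  prox(v) = soft_thresh(1.4456, 0.1324) = 1.3132
Iteration 2: beta = 0.3333, y = 1.3132 + 0.3333*(1.3132 - 4.3017) = 0.3171
  grad(y) = 17.5366, v = y - alpha*grad = -0.6965
  prox(v) = soft_thresh(-0.6965, 0.1324) = -0.5642
Iteration 3: beta = 0.5, y = -0.5642 + 0.5*(-0.5642 - 1.3132) = -1.5029
  grad(y) = 2.9769, v = y - alpha*grad = -1.6749
  prox(v) = soft_thresh(-1.6749, 0.1324) = -1.5426
Iteration 4: beta = 0.6, y = -1.5426 + 0.6*(-1.5426 + 0.5642) = -2.1296
  grad(y) = -2.0371, v = y - alpha*grad = -2.0119
  prox(v) = soft_thresh(-2.0119, 0.1324) = -1.8795
f(x_4) = 4*(-1.8795)^2 + 15*(-1.8795) + 2.29*|-1.8795| = -9.7583


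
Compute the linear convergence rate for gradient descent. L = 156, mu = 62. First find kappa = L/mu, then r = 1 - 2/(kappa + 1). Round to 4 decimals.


Step 1: Compute the condition number.
kappa = L/mu = 156/62 = 2.5161
Step 2: Compute the convergence rate.
r = 1 - 2/(kappa + 1) = 1 - 2*mu/(L + mu) = (L - mu)/(L + mu) = 94/218 = 0.4312


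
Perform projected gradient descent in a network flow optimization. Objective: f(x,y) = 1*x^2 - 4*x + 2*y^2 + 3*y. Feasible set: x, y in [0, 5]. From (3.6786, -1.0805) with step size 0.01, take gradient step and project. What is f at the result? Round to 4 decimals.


Step 1: Compute gradient at (3.6786, -1.0805).
grad_x = 2*1*3.6786 - 4 = 3.3572
grad_y = 2*2*-1.0805 + 3 = -1.322
Step 2: Gradient step.
x_raw = 3.6786 - 0.01*3.3572 = 3.645
y_raw = -1.0805 - 0.01*-1.322 = -1.0673
Step 3: Project onto [0, 5].
x_proj = clip(3.645) = 3.645
y_proj = clip(-1.0673) = 0.0
Step 4: Evaluate f.
f(3.645, 0.0) = -1.2939


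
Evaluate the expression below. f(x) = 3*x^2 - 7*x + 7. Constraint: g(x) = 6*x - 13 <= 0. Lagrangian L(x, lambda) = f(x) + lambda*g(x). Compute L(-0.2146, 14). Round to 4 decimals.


Step 1: Evaluate f(x).
f(-0.2146) = 3*(-0.2146)^2 - 7*(-0.2146) + 7 = 8.6404
Step 2: Evaluate g(x).
g(-0.2146) = 6*-0.2146 - 13 = -14.2876
Step 3: Compute Lagrangian.
L = 8.6404 + 14*-14.2876 = -191.386


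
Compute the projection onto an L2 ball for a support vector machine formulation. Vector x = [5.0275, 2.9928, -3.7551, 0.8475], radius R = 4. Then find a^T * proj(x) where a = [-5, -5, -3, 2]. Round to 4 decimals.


Step 1: Compute ||x|| (intermediates to 6 decimals).
||x|| = sqrt(5.0275^2 + 2.9928^2 + (-3.7551)^2 + 0.8475^2) = 7.003688
Step 2: Project.
Since ||x|| > R, scale = R/||x|| = 4/7.003688 = 0.571128, proj(x) = scale * x
proj(x) = [2.871346, 1.709272, -2.144643, 0.484031]
Step 3: Dot product.
a^T * proj(x) = -5*2.871346 - 5*1.709272 - 3*(-2.144643) + 2*0.484031 = -15.5011


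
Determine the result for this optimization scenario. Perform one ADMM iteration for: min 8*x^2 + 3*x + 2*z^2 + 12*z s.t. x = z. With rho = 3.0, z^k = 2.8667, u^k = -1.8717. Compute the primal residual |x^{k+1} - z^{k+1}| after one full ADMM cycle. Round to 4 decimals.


ADMM iteration with rho = 3.0, z^k = 2.8667, u^k = -1.8717
Step 1: x-update.
Minimize 8*x^2 + 3*x + (3.0/2)*(x - 2.8667 - 1.8717)^2
FOC: (2*8 + 3.0)*x = -3 + 3.0*(2.8667 + 1.8717)
x^{k+1} = 0.5903
Step 2: z-update.
Minimize 2*z^2 + 12*z + (3.0/2)*(0.5903 - z - 1.8717)^2
FOC: (2*2 + 3.0)*z = -12 + 3.0*(0.5903 - 1.8717)
z^{k+1} = -2.2635
Step 3: u-update.
u^{k+1} = -1.8717 + 0.5903 + 2.2635 = 0.982
Step 4: Primal residual = |0.5903 + 2.2635| = 2.8537


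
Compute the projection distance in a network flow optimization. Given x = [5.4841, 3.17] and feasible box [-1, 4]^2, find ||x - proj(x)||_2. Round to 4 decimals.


Project each component onto [-1, 4].
clip(5.4841) = 4.0, clip(3.17) = 3.17
Projection = [4.0, 3.17]
Squared diffs: [2.2026, 0.0]
Distance = sqrt(2.2026) = 1.4841


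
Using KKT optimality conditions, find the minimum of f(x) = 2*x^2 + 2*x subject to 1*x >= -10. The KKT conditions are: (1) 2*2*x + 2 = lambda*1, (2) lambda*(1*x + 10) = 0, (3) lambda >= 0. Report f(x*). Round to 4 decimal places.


Step 1: Try lambda = 0 (constraint inactive).
Stationarity: 2*2*x + 2 = 0
x* = -2/(2*2) = -0.5
Check constraint: 1*-0.5 = -0.5 >= -10 -- satisfied.
Step 2: Compute optimal value.
f(x*) = 2*(-0.5)^2 + 2*(-0.5) = -0.5


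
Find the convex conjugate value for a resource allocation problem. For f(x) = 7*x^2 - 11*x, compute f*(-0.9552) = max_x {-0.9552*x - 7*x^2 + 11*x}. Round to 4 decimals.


f*(y) = sup_x {y*x - a*x^2 - b*x} = sup_x {(y-b)*x - a*x^2}
FOC: (y - b) - 2a*x = 0 => x* = (y - b)/(2a)
x* = (-0.9552 + 11)/(2*7) = 0.7175
f*(-0.9552) = (y-b)^2/(4a) = (-0.9552 + 11)^2/(4*7)
= 100.898/28 = 3.6035


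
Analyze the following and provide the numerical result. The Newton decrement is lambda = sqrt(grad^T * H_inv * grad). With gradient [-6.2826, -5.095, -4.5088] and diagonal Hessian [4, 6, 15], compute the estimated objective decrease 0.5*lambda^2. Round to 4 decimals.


Step 1: H is diagonal, so H^(-1) * g = [-1.5707, -0.8492, -0.3006].
Step 2: g^T H^(-1) g = sum_i g_i^2 / H_ii
  = (-6.2826)^2/4 + (-5.095)^2/6 + (-4.5088)^2/15
  = 9.8678 + 4.3265 + 1.3553 = 15.5496
Step 3: Objective decrease = 0.5 * g^T H^(-1) g = 7.7748


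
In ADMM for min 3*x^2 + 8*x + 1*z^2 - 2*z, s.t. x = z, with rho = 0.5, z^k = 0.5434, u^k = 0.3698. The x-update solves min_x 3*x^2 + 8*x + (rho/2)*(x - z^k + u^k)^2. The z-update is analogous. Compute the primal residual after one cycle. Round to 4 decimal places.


ADMM iteration with rho = 0.5, z^k = 0.5434, u^k = 0.3698
Step 1: x-update.
Minimize 3*x^2 + 8*x + (0.5/2)*(x - 0.5434 + 0.3698)^2
FOC: (2*3 + 0.5)*x = -8 + 0.5*(0.5434 - 0.3698)
x^{k+1} = -1.2174
Step 2: z-update.
Minimize 1*z^2 - 2*z + (0.5/2)*(-1.2174 - z + 0.3698)^2
FOC: (2*1 + 0.5)*z = 2 + 0.5*(-1.2174 + 0.3698)
z^{k+1} = 0.6305
Step 3: u-update.
u^{k+1} = 0.3698 - 1.2174 - 0.6305 = -1.4781
Step 4: Primal residual = |-1.2174 - 0.6305| = 1.8479


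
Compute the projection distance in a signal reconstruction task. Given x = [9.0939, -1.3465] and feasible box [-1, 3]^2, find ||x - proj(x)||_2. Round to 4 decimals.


Project each component onto [-1, 3].
clip(9.0939) = 3.0, clip(-1.3465) = -1.0
Projection = [3.0, -1.0]
Squared diffs: [37.1356, 0.1201]
Distance = sqrt(37.2557) = 6.1037


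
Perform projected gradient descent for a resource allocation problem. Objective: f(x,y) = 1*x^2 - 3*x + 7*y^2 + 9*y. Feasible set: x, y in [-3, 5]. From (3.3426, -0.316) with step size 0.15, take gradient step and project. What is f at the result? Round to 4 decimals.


Step 1: Compute gradient at (3.3426, -0.316).
grad_x = 2*1*3.3426 - 3 = 3.6852
grad_y = 2*7*-0.316 + 9 = 4.576
Step 2: Gradient step.
x_raw = 3.3426 - 0.15*3.6852 = 2.7898
y_raw = -0.316 - 0.15*4.576 = -1.0024
Step 3: Project onto [-3, 5].
x_proj = clip(2.7898) = 2.7898
y_proj = clip(-1.0024) = -1.0024
Step 4: Evaluate f.
f(2.7898, -1.0024) = -2.5743


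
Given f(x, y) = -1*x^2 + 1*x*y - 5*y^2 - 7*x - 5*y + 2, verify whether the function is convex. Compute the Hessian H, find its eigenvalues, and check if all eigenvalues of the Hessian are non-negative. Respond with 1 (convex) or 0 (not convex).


The Hessian of f(x,y) = -1*x^2 + 1*x*y - 5*y^2 - 7*x - 5*y + 2 is:
H = [[-2, 1], [1, -10]]
Trace = -2 - 10 = -12
Determinant = -2*-10 - (1)^2 = 19
Discriminant = (-12)^2 - 4*19 = 68.0
Eigenvalues: lambda_1 = -10.1231, lambda_2 = -1.8769
The function is not convex.

0


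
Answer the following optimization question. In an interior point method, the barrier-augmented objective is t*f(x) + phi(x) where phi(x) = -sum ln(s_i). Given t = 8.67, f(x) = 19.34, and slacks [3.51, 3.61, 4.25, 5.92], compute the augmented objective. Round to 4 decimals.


Step 1: Compute log-barrier.
ln values: [1.2556, 1.2837, 1.4469, 1.7783]
phi = -(1.2556 + 1.2837 + 1.4469 + 1.7783) = -5.7646
Step 2: Compute augmented objective.
t*f(x) = 8.67*19.34 = 167.6778
Total = 167.6778 - 5.7646 = 161.9132


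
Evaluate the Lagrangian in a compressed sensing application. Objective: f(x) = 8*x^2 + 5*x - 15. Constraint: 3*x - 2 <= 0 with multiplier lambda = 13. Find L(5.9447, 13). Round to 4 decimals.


Step 1: Evaluate f(x).
f(5.9447) = 8*5.9447^2 + 5*5.9447 - 15 = 297.4392
Step 2: Evaluate g(x).
g(5.9447) = 3*5.9447 - 2 = 15.8341
Step 3: Compute Lagrangian.
L = 297.4392 + 13*15.8341 = 503.2825


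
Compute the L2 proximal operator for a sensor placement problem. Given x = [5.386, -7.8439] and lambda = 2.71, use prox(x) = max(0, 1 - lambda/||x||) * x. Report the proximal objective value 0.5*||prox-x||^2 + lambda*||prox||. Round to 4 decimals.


Step 1: Compute ||x||.
||x|| = 9.515
Step 2: Compute scaling factor.
scale = max(0, 1 - 2.71/9.515) = 0.7152
Step 3: prox(x) = [3.852, -5.6099]
||prox(x)|| = 6.805
Step 4: Proximal objective.
0.5*||prox-x||^2 = 3.6721
lambda*||prox|| = 18.4416
Total = 22.1137


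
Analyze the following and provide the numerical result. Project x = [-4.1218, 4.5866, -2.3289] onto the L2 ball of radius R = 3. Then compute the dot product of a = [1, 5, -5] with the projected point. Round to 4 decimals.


Step 1: Compute ||x|| (intermediates to 6 decimals).
||x|| = sqrt((-4.1218)^2 + 4.5866^2 + (-2.3289)^2) = 6.591655
Step 2: Project.
Since ||x|| > R, scale = R/||x|| = 3/6.591655 = 0.455121, proj(x) = scale * x
proj(x) = [-1.875918, 2.087458, -1.059931]
Step 3: Dot product.
a^T * proj(x) = 1*(-1.875918) + 5*2.087458 - 5*(-1.059931) = 13.861


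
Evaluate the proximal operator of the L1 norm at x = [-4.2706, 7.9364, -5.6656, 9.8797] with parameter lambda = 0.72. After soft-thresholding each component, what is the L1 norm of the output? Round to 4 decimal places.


Soft-thresholding with lambda = 0.72:
prox(-4.2706) = sign(-4.2706)*max(|-4.2706| - 0.72, 0) = -3.5506
prox(7.9364) = sign(7.9364)*max(|7.9364| - 0.72, 0) = 7.2164
prox(-5.6656) = sign(-5.6656)*max(|-5.6656| - 0.72, 0) = -4.9456
prox(9.8797) = sign(9.8797)*max(|9.8797| - 0.72, 0) = 9.1597
prox(x) = [-3.5506, 7.2164, -4.9456, 9.1597]
||prox(x)||_1 = 3.5506 + 7.2164 + 4.9456 + 9.1597 = 24.8723


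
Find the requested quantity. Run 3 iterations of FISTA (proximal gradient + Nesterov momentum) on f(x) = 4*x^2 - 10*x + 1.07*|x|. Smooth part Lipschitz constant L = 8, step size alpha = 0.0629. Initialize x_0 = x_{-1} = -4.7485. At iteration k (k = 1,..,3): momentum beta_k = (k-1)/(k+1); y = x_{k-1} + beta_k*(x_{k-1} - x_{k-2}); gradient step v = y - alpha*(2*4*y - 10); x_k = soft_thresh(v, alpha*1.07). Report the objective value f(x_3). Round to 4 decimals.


FISTA on f(x) = 4*x^2 - 10*x + 1.07*|x|
L = 8, alpha = 0.0629
Iteration 1: beta = 0.0, y = -4.7485 + 0.0*(-4.7485 + 4.7485) = -4.7485
  grad(y) = -47.988, v = y - alpha*grad = -1.7301
  prox(v) = soft_thresh(-1.7301, 0.0673) = -1.6628
Iteration 2: beta = 0.3333, y = -1.6628 + 0.3333*(-1.6628 + 4.7485) = -0.6342
  grad(y) = -15.0734, v = y - alpha*grad = 0.3139
  prox(v) = soft_thresh(0.3139, 0.0673) = 0.2466
Iteration 3: beta = 0.5, y = 0.2466 + 0.5*(0.2466 + 1.6628) = 1.2013
  grad(y) = -0.3893, v = y - alpha*grad = 1.2258
  prox(v) = soft_thresh(1.2258, 0.0673) = 1.1585
f(x_3) = 4*1.1585^2 - 10*1.1585 + 1.07*|1.1585| = -4.9769


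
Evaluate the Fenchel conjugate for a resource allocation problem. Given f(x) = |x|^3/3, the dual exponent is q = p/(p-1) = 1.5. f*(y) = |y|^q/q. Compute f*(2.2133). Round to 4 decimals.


The conjugate exponent q satisfies 1/p + 1/q = 1.
p = 3, so q = 3/(3 - 1) = 1.5
|y|^q = 2.2133^1.5 = 3.2928
f*(2.2133) = 3.2928 / 1.5 = 2.1952


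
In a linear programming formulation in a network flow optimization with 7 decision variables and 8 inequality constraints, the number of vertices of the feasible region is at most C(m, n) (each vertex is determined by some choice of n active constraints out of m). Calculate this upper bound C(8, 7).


Each vertex corresponds to some choice of n active constraints out of m, so the number of vertices is at most C(m, n) = m! / (n!(m-n)!).
m = 8, n = 7
Numerator: 8 * 7 * 6 * 5 * 4 * 3 * 2
Denominator: 7! = 5040
C(8, 7) = 8


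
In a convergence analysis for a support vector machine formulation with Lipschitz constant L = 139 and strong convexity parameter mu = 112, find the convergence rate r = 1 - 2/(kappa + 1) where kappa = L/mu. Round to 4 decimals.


Step 1: Compute the condition number.
kappa = L/mu = 139/112 = 1.2411
Step 2: Compute the convergence rate.
r = 1 - 2/(kappa + 1) = 1 - 2*mu/(L + mu) = (L - mu)/(L + mu) = 27/251 = 0.1076


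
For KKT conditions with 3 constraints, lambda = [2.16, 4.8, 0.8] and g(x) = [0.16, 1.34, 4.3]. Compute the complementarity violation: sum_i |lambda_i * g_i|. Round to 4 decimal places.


KKT complementary slackness check:
lambda_1 * g_1 = 2.16 * 0.16 = 0.3456
lambda_2 * g_2 = 4.8 * 1.34 = 6.432
lambda_3 * g_3 = 0.8 * 4.3 = 3.44
Total violation = 0.3456 + 6.432 + 3.44 = 10.2176


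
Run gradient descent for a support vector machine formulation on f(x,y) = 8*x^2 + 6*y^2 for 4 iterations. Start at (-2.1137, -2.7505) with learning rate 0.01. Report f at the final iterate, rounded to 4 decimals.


Gradient descent on f(x,y) = 8*x^2 + 6*y^2.
Starting point: (-2.1137, -2.7505), alpha = 0.01
Step 1: grad_x = 2*8*-2.1137 = -33.8192, grad_y = 2*6*-2.7505 = -33.006
  x_1 = -2.1137 - 0.01*-33.8192 = -1.7755
  y_1 = -2.7505 - 0.01*-33.006 = -2.4204
Step 2: grad_x = 2*8*-1.7755 = -28.4081, grad_y = 2*6*-2.4204 = -29.0453
  x_2 = -1.7755 - 0.01*-28.4081 = -1.4914
  y_2 = -2.4204 - 0.01*-29.0453 = -2.13
Step 3: grad_x = 2*8*-1.4914 = -23.8628, grad_y = 2*6*-2.13 = -25.5598
  x_3 = -1.4914 - 0.01*-23.8628 = -1.2528
  y_3 = -2.13 - 0.01*-25.5598 = -1.8744
Step 4: grad_x = 2*8*-1.2528 = -20.0448, grad_y = 2*6*-1.8744 = -22.4927
  x_4 = -1.2528 - 0.01*-20.0448 = -1.0524
  y_4 = -1.8744 - 0.01*-22.4927 = -1.6495
f(-1.0524, -1.6495) = 8*(-1.0524)^2 + 6*(-1.6495)^2 = 25.1839


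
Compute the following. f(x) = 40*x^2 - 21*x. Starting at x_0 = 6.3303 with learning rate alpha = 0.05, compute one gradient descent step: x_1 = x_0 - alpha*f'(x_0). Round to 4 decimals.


We compute the gradient at x_0 and apply the update.
f'(x) = 80*x - 21
f'(6.3303) = 80*6.3303 - 21 = 485.424
x_1 = 6.3303 - 0.05*485.424 = -17.9409


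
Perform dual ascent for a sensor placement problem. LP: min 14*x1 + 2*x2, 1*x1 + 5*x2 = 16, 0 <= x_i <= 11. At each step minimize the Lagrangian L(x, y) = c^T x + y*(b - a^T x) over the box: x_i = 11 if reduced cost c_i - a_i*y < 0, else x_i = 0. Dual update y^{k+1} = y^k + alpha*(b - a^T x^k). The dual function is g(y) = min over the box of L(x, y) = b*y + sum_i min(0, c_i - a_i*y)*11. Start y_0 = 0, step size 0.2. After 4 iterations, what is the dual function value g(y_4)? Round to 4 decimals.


Dual ascent for LP: min 14*x1 + 2*x2, 1*x1 + 5*x2 = 16, 0 <= x_i <= 11
Step 1: y^k = 0.0, reduced costs: (14.0, 2.0)
  x^k = (0.0, 0.0), subgradient = b - a^T x = 16.0
  y^{k+1} = 0.0 + 0.2*16.0 = 3.2
Step 2: y^k = 3.2, reduced costs: (10.8, -14.0)
  x^k = (0.0, 11.0), subgradient = b - a^T x = -39.0
  y^{k+1} = 3.2 + 0.2*-39.0 = -4.6
Step 3: y^k = -4.6, reduced costs: (18.6, 25.0)
  x^k = (0.0, 0.0), subgradient = b - a^T x = 16.0
  y^{k+1} = -4.6 + 0.2*16.0 = -1.4
Step 4: y^k = -1.4, reduced costs: (15.4, 9.0)
  x^k = (0.0, 0.0), subgradient = b - a^T x = 16.0
  y^{k+1} = -1.4 + 0.2*16.0 = 1.8
Dual objective at y_4 = 1.8: reduced costs (12.2, -7.0), box minimizer x = (0.0, 11.0)
g(y_4) = b*y + (c1 - a1*y)*x1 + (c2 - a2*y)*x2 = 16*1.8 + 12.2*0.0 + (-7.0)*11.0 = 28.8 + 0.0 - 77.0 = -48.2


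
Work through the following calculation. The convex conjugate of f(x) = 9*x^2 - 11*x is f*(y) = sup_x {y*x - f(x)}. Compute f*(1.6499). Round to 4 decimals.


f*(y) = sup_x {y*x - a*x^2 - b*x} = sup_x {(y-b)*x - a*x^2}
FOC: (y - b) - 2a*x = 0 => x* = (y - b)/(2a)
x* = (1.6499 + 11)/(2*9) = 0.7028
f*(1.6499) = (y-b)^2/(4a) = (1.6499 + 11)^2/(4*9)
= 160.02/36 = 4.445


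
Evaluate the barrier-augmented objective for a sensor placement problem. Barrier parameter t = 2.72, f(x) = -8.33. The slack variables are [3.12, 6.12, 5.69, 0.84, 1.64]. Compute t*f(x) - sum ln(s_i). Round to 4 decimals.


Step 1: Compute log-barrier.
ln values: [1.1378, 1.8116, 1.7387, -0.1744, 0.4947]
phi = -(1.1378 + 1.8116 + 1.7387 - 0.1744 + 0.4947) = -5.0084
Step 2: Compute augmented objective.
t*f(x) = 2.72*-8.33 = -22.6576
Total = -22.6576 - 5.0084 = -27.666


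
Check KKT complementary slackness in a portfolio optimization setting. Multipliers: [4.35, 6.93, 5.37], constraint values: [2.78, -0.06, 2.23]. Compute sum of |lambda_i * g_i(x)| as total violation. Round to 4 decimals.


KKT complementary slackness check:
lambda_1 * g_1 = 4.35 * 2.78 = 12.093
lambda_2 * g_2 = 6.93 * -0.06 = -0.4158
lambda_3 * g_3 = 5.37 * 2.23 = 11.9751
Total violation = 12.093 + 0.4158 + 11.9751 = 24.4839


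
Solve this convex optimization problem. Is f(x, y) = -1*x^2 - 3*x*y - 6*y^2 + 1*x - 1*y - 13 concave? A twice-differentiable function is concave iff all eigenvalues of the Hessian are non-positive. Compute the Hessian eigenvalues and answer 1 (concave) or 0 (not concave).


The Hessian of f(x,y) = -1*x^2 - 3*x*y - 6*y^2 + 1*x - 1*y - 13 is:
H = [[-2, -3], [-3, -12]]
Trace = -2 - 12 = -14
Determinant = -2*-12 - (-3)^2 = 15
Discriminant = (-14)^2 - 4*15 = 136.0
Eigenvalues: lambda_1 = -12.831, lambda_2 = -1.169
The function is concave.

1


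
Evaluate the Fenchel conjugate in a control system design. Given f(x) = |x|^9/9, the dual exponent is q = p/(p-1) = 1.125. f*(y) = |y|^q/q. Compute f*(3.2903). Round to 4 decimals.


The conjugate exponent q satisfies 1/p + 1/q = 1.
p = 9, so q = 9/(9 - 1) = 1.125
|y|^q = 3.2903^1.125 = 3.8185
f*(3.2903) = 3.8185 / 1.125 = 3.3942


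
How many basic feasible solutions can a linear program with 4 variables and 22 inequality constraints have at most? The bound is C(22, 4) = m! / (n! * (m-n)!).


Each vertex corresponds to some choice of n active constraints out of m, so the number of vertices is at most C(m, n) = m! / (n!(m-n)!).
m = 22, n = 4
Numerator: 22 * 21 * 20 * 19
Denominator: 4! = 24
C(22, 4) = 7315


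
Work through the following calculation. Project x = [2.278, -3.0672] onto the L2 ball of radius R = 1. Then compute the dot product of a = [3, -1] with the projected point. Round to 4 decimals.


Step 1: Compute ||x|| (intermediates to 6 decimals).
||x|| = sqrt(2.278^2 + (-3.0672)^2) = 3.820602
Step 2: Project.
Since ||x|| > R, scale = R/||x|| = 1/3.820602 = 0.261739, proj(x) = scale * x
proj(x) = [0.596241, -0.802806]
Step 3: Dot product.
a^T * proj(x) = 3*0.596241 - 1*(-0.802806) = 2.5915


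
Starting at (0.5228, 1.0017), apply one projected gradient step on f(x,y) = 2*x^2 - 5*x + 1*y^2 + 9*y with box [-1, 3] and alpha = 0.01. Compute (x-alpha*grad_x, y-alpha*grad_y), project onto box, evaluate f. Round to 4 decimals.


Step 1: Compute gradient at (0.5228, 1.0017).
grad_x = 2*2*0.5228 - 5 = -2.9088
grad_y = 2*1*1.0017 + 9 = 11.0034
Step 2: Gradient step.
x_raw = 0.5228 - 0.01*-2.9088 = 0.5519
y_raw = 1.0017 - 0.01*11.0034 = 0.8917
Step 3: Project onto [-1, 3].
x_proj = clip(0.5519) = 0.5519
y_proj = clip(0.8917) = 0.8917
Step 4: Evaluate f.
f(0.5519, 0.8917) = 6.6698


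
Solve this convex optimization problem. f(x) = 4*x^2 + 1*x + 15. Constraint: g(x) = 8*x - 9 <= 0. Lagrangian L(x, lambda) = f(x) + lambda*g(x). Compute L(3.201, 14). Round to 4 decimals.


Step 1: Evaluate f(x).
f(3.201) = 4*3.201^2 + 1*3.201 + 15 = 59.1866
Step 2: Evaluate g(x).
g(3.201) = 8*3.201 - 9 = 16.608
Step 3: Compute Lagrangian.
L = 59.1866 + 14*16.608 = 291.6986


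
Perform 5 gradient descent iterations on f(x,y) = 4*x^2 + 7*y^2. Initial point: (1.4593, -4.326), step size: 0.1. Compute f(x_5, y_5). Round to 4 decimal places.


Gradient descent on f(x,y) = 4*x^2 + 7*y^2.
Starting point: (1.4593, -4.326), alpha = 0.1
Step 1: grad_x = 2*4*1.4593 = 11.6744, grad_y = 2*7*-4.326 = -60.564
  x_1 = 1.4593 - 0.1*11.6744 = 0.2919
  y_1 = -4.326 - 0.1*-60.564 = 1.7304
Step 2: grad_x = 2*4*0.2919 = 2.3349, grad_y = 2*7*1.7304 = 24.2256
  x_2 = 0.2919 - 0.1*2.3349 = 0.0584
  y_2 = 1.7304 - 0.1*24.2256 = -0.6922
Step 3: grad_x = 2*4*0.0584 = 0.467, grad_y = 2*7*-0.6922 = -9.6902
  x_3 = 0.0584 - 0.1*0.467 = 0.0117
  y_3 = -0.6922 - 0.1*-9.6902 = 0.2769
Step 4: grad_x = 2*4*0.0117 = 0.0934, grad_y = 2*7*0.2769 = 3.8761
  x_4 = 0.0117 - 0.1*0.0934 = 0.0023
  y_4 = 0.2769 - 0.1*3.8761 = -0.1107
Step 5: grad_x = 2*4*0.0023 = 0.0187, grad_y = 2*7*-0.1107 = -1.5504
  x_5 = 0.0023 - 0.1*0.0187 = 0.0005
  y_5 = -0.1107 - 0.1*-1.5504 = 0.0443
f(0.0005, 0.0443) = 4*0.0005^2 + 7*0.0443^2 = 0.0137
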